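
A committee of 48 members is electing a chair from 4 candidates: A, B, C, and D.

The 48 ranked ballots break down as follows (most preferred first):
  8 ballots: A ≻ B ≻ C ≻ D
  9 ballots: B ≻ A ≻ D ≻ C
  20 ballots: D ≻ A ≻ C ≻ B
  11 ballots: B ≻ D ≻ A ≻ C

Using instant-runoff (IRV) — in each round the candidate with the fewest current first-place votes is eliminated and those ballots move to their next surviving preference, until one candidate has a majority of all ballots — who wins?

B

Round 1: A 8, B 20, C 0, D 20. C eliminated.
Round 2: A 8, B 20, D 20. A eliminated.
Round 3: B 28, D 20. B has a majority (≥25).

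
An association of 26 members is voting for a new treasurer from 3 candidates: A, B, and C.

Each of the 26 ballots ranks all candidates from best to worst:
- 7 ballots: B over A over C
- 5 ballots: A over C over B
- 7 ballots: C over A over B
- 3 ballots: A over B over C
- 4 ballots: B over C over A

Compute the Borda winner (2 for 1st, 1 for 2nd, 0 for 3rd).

A: 7×1 + 5×2 + 7×1 + 3×2 + 4×0 = 30
B: 7×2 + 5×0 + 7×0 + 3×1 + 4×2 = 25
C: 7×0 + 5×1 + 7×2 + 3×0 + 4×1 = 23

A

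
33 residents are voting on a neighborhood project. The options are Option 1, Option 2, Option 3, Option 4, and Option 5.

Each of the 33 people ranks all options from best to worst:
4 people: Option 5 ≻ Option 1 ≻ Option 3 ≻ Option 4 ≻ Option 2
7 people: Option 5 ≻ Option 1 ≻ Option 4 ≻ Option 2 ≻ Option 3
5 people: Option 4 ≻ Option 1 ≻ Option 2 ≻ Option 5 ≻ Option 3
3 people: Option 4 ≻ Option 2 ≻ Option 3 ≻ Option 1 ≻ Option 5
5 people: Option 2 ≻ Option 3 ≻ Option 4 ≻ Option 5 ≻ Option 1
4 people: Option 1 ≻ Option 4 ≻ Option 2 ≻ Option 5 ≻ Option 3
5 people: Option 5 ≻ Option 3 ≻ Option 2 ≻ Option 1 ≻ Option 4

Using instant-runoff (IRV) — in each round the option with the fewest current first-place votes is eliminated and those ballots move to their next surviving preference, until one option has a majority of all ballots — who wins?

Round 1: Option 1 4, Option 2 5, Option 3 0, Option 4 8, Option 5 16. Option 3 eliminated.
Round 2: Option 1 4, Option 2 5, Option 4 8, Option 5 16. Option 1 eliminated.
Round 3: Option 2 5, Option 4 12, Option 5 16. Option 2 eliminated.
Round 4: Option 4 17, Option 5 16. Option 4 has a majority (≥17).

Option 4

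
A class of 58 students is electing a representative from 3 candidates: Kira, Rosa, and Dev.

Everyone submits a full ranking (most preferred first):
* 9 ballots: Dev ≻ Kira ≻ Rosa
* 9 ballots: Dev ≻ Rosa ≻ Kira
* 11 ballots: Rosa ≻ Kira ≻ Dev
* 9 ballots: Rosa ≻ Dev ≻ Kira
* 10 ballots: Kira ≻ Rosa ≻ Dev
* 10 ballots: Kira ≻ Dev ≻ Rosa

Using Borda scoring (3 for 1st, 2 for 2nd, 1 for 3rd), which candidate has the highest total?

Kira

Kira: 9×2 + 9×1 + 11×2 + 9×1 + 10×3 + 10×3 = 118
Rosa: 9×1 + 9×2 + 11×3 + 9×3 + 10×2 + 10×1 = 117
Dev: 9×3 + 9×3 + 11×1 + 9×2 + 10×1 + 10×2 = 113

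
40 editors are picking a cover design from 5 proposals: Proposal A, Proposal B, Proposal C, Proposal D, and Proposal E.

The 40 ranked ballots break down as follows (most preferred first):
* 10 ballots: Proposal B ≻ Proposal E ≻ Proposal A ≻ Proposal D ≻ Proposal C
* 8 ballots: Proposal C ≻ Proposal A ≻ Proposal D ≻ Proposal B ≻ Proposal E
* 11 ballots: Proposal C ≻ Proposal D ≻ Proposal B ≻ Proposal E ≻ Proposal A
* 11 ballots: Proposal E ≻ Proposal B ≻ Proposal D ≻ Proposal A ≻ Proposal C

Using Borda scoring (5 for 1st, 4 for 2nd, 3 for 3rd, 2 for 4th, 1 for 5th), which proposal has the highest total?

Proposal A: 10×3 + 8×4 + 11×1 + 11×2 = 95
Proposal B: 10×5 + 8×2 + 11×3 + 11×4 = 143
Proposal C: 10×1 + 8×5 + 11×5 + 11×1 = 116
Proposal D: 10×2 + 8×3 + 11×4 + 11×3 = 121
Proposal E: 10×4 + 8×1 + 11×2 + 11×5 = 125

Proposal B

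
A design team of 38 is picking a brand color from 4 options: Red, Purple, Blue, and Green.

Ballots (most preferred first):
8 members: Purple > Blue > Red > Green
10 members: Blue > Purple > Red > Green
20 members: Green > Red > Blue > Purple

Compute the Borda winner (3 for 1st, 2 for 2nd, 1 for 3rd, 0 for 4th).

Blue

Red: 8×1 + 10×1 + 20×2 = 58
Purple: 8×3 + 10×2 + 20×0 = 44
Blue: 8×2 + 10×3 + 20×1 = 66
Green: 8×0 + 10×0 + 20×3 = 60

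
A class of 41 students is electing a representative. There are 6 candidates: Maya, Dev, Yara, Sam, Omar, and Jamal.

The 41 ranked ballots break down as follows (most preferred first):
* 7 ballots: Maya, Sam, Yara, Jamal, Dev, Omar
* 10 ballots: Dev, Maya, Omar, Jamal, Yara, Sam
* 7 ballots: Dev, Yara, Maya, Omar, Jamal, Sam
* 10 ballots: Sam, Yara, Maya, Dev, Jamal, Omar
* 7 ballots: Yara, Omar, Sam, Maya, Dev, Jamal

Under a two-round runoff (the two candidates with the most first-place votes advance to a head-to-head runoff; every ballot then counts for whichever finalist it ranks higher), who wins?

Round 1 first-place votes: Maya 7, Dev 17, Yara 7, Sam 10, Omar 0, Jamal 0. Dev and Sam advance.
Runoff: Dev is ranked above Sam on 17 ballots, Sam above Dev on 24.

Sam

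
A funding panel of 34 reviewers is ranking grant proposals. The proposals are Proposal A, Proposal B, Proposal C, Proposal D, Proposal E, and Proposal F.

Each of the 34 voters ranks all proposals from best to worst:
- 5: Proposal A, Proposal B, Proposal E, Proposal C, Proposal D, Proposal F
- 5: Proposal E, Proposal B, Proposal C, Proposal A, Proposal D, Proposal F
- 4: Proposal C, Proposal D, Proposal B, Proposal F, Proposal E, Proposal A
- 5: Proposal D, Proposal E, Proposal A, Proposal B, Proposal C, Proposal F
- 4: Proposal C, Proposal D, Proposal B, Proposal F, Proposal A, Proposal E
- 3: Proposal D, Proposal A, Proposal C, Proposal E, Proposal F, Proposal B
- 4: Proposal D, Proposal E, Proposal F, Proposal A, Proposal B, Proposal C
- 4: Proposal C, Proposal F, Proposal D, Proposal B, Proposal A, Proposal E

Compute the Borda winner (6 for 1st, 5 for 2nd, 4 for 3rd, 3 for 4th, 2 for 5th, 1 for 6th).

Proposal A: 5×6 + 5×3 + 4×1 + 5×4 + 4×2 + 3×5 + 4×3 + 4×2 = 112
Proposal B: 5×5 + 5×5 + 4×4 + 5×3 + 4×4 + 3×1 + 4×2 + 4×3 = 120
Proposal C: 5×3 + 5×4 + 4×6 + 5×2 + 4×6 + 3×4 + 4×1 + 4×6 = 133
Proposal D: 5×2 + 5×2 + 4×5 + 5×6 + 4×5 + 3×6 + 4×6 + 4×4 = 148
Proposal E: 5×4 + 5×6 + 4×2 + 5×5 + 4×1 + 3×3 + 4×5 + 4×1 = 120
Proposal F: 5×1 + 5×1 + 4×3 + 5×1 + 4×3 + 3×2 + 4×4 + 4×5 = 81

Proposal D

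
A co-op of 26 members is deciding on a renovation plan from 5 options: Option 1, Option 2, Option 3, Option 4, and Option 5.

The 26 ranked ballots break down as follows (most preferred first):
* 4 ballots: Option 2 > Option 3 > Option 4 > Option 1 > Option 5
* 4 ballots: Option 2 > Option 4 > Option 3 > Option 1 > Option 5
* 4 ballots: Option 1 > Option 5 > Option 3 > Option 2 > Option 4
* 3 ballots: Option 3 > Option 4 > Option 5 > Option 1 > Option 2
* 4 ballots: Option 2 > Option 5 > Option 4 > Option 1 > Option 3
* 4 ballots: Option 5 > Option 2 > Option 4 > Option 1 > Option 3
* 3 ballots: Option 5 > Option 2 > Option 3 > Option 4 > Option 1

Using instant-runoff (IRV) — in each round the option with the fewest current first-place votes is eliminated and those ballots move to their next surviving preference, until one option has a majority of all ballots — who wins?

Round 1: Option 1 4, Option 2 12, Option 3 3, Option 4 0, Option 5 7. Option 4 eliminated.
Round 2: Option 1 4, Option 2 12, Option 3 3, Option 5 7. Option 3 eliminated.
Round 3: Option 1 4, Option 2 12, Option 5 10. Option 1 eliminated.
Round 4: Option 2 12, Option 5 14. Option 5 has a majority (≥14).

Option 5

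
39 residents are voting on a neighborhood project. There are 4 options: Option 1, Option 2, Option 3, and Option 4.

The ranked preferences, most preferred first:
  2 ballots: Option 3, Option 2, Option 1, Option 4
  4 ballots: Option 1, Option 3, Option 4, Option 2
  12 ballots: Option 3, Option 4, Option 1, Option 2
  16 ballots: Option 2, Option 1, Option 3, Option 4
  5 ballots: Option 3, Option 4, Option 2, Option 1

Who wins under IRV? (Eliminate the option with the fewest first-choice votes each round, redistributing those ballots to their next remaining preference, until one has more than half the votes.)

Round 1: Option 1 4, Option 2 16, Option 3 19, Option 4 0. Option 4 eliminated.
Round 2: Option 1 4, Option 2 16, Option 3 19. Option 1 eliminated.
Round 3: Option 2 16, Option 3 23. Option 3 has a majority (≥20).

Option 3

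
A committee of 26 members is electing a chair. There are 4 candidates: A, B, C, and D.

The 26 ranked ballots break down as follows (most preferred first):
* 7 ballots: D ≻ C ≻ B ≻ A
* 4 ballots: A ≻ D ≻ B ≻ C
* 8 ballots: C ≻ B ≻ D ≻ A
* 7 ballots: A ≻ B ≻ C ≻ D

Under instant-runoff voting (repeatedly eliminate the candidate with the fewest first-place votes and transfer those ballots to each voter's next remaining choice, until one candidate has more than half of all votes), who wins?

Round 1: A 11, B 0, C 8, D 7. B eliminated.
Round 2: A 11, C 8, D 7. D eliminated.
Round 3: A 11, C 15. C has a majority (≥14).

C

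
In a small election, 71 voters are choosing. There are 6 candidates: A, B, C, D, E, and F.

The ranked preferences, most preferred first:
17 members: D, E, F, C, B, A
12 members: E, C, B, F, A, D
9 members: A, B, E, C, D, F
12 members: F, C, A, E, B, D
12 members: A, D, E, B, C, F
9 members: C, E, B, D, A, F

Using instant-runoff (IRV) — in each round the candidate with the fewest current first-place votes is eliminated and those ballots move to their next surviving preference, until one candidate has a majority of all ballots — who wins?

E

Round 1: A 21, B 0, C 9, D 17, E 12, F 12. B eliminated.
Round 2: A 21, C 9, D 17, E 12, F 12. C eliminated.
Round 3: A 21, D 17, E 21, F 12. F eliminated.
Round 4: A 33, D 17, E 21. D eliminated.
Round 5: A 33, E 38. E has a majority (≥36).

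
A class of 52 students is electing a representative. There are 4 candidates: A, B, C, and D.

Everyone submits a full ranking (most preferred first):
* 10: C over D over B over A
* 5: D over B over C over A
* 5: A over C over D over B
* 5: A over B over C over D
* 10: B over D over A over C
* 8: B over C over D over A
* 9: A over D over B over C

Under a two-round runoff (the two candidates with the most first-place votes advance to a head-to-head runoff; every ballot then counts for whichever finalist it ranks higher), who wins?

B

Round 1 first-place votes: A 19, B 18, C 10, D 5. A and B advance.
Runoff: A is ranked above B on 19 ballots, B above A on 33.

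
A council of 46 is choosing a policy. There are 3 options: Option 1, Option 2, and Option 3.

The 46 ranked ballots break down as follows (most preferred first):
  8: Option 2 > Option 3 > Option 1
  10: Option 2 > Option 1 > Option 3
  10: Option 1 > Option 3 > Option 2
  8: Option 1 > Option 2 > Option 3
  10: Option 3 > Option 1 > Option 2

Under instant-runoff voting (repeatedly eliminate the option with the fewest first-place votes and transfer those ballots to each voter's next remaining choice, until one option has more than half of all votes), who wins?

Option 1

Round 1: Option 1 18, Option 2 18, Option 3 10. Option 3 eliminated.
Round 2: Option 1 28, Option 2 18. Option 1 has a majority (≥24).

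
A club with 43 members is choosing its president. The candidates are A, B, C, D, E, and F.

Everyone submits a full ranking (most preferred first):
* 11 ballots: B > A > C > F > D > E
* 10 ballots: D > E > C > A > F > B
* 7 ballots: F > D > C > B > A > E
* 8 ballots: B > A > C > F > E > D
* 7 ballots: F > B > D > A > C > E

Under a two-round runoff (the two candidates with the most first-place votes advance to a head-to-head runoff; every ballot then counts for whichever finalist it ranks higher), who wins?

Round 1 first-place votes: A 0, B 19, C 0, D 10, E 0, F 14. B and F advance.
Runoff: B is ranked above F on 19 ballots, F above B on 24.

F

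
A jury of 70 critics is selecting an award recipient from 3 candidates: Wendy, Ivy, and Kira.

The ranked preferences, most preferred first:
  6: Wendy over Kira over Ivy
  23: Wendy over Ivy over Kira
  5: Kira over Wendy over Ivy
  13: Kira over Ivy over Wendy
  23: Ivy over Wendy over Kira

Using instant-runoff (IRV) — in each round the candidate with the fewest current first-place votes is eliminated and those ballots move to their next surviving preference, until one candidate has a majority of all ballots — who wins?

Round 1: Wendy 29, Ivy 23, Kira 18. Kira eliminated.
Round 2: Wendy 34, Ivy 36. Ivy has a majority (≥36).

Ivy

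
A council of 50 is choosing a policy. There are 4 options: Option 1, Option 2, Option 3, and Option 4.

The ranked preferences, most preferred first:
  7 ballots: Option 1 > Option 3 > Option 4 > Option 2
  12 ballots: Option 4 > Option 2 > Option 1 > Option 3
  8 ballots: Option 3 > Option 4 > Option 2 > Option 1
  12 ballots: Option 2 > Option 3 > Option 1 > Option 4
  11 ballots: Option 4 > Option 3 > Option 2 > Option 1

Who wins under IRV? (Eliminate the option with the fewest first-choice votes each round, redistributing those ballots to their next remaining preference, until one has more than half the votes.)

Option 3

Round 1: Option 1 7, Option 2 12, Option 3 8, Option 4 23. Option 1 eliminated.
Round 2: Option 2 12, Option 3 15, Option 4 23. Option 2 eliminated.
Round 3: Option 3 27, Option 4 23. Option 3 has a majority (≥26).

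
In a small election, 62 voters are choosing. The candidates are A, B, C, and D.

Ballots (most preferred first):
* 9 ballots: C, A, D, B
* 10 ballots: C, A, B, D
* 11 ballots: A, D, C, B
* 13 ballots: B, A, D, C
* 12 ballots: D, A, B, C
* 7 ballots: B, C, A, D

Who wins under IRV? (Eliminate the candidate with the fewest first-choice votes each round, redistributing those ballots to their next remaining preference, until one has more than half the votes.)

Round 1: A 11, B 20, C 19, D 12. A eliminated.
Round 2: B 20, C 19, D 23. C eliminated.
Round 3: B 30, D 32. D has a majority (≥32).

D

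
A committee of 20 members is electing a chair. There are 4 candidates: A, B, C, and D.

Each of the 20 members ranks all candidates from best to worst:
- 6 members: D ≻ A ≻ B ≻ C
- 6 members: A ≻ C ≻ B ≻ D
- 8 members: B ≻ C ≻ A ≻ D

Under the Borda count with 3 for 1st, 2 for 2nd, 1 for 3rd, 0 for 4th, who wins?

A: 6×2 + 6×3 + 8×1 = 38
B: 6×1 + 6×1 + 8×3 = 36
C: 6×0 + 6×2 + 8×2 = 28
D: 6×3 + 6×0 + 8×0 = 18

A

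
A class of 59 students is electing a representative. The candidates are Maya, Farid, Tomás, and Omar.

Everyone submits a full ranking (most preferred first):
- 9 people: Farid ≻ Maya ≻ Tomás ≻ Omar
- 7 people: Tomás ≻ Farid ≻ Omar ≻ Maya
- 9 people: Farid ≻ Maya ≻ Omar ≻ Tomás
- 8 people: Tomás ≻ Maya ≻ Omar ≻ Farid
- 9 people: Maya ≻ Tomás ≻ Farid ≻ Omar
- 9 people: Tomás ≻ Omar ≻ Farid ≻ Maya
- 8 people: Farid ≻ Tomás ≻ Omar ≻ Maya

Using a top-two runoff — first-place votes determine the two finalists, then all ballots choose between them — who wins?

Round 1 first-place votes: Maya 9, Farid 26, Tomás 24, Omar 0. Farid and Tomás advance.
Runoff: Farid is ranked above Tomás on 26 ballots, Tomás above Farid on 33.

Tomás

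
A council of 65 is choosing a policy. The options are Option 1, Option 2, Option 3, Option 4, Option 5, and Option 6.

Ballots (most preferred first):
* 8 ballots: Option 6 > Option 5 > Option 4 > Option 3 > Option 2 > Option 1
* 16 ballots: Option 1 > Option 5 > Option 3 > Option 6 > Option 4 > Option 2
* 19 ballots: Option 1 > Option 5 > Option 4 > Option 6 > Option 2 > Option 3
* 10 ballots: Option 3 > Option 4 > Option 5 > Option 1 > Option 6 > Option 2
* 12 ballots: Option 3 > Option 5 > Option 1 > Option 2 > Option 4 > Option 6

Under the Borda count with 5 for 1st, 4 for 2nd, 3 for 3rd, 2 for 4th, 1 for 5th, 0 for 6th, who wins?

Option 1: 8×0 + 16×5 + 19×5 + 10×2 + 12×3 = 231
Option 2: 8×1 + 16×0 + 19×1 + 10×0 + 12×2 = 51
Option 3: 8×2 + 16×3 + 19×0 + 10×5 + 12×5 = 174
Option 4: 8×3 + 16×1 + 19×3 + 10×4 + 12×1 = 149
Option 5: 8×4 + 16×4 + 19×4 + 10×3 + 12×4 = 250
Option 6: 8×5 + 16×2 + 19×2 + 10×1 + 12×0 = 120

Option 5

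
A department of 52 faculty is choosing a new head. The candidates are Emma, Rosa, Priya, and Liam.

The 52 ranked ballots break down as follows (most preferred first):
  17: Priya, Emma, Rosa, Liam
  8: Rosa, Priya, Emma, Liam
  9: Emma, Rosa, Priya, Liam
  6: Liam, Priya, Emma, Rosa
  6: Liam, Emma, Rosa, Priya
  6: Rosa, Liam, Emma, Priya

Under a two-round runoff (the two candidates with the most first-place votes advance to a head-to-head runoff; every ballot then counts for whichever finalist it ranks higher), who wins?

Round 1 first-place votes: Emma 9, Rosa 14, Priya 17, Liam 12. Priya and Rosa advance.
Runoff: Priya is ranked above Rosa on 23 ballots, Rosa above Priya on 29.

Rosa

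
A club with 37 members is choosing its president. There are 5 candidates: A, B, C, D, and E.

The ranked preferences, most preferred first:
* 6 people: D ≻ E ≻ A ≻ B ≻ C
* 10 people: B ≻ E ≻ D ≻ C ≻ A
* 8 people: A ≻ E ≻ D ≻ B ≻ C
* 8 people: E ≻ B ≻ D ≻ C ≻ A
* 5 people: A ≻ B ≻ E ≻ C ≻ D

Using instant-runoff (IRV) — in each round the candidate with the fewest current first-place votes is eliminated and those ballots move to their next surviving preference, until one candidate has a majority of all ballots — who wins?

E

Round 1: A 13, B 10, C 0, D 6, E 8. C eliminated.
Round 2: A 13, B 10, D 6, E 8. D eliminated.
Round 3: A 13, B 10, E 14. B eliminated.
Round 4: A 13, E 24. E has a majority (≥19).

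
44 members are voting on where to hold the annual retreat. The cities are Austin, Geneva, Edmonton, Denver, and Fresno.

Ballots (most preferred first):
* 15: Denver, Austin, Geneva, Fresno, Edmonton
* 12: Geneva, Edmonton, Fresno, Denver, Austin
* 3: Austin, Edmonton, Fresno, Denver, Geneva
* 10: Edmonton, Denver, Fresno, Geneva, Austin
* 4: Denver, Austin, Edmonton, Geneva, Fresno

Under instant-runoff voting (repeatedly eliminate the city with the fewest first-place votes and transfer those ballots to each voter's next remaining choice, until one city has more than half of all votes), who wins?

Edmonton

Round 1: Austin 3, Geneva 12, Edmonton 10, Denver 19, Fresno 0. Fresno eliminated.
Round 2: Austin 3, Geneva 12, Edmonton 10, Denver 19. Austin eliminated.
Round 3: Geneva 12, Edmonton 13, Denver 19. Geneva eliminated.
Round 4: Edmonton 25, Denver 19. Edmonton has a majority (≥23).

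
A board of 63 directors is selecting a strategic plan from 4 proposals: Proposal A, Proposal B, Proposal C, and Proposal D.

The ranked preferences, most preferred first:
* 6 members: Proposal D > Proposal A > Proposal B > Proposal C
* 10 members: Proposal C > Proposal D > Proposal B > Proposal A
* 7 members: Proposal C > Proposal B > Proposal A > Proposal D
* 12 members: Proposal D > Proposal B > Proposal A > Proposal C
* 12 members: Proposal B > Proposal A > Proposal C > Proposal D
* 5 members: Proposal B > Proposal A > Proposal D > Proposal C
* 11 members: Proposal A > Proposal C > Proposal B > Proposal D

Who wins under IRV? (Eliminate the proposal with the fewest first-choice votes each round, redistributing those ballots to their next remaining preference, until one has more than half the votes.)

Proposal C

Round 1: Proposal A 11, Proposal B 17, Proposal C 17, Proposal D 18. Proposal A eliminated.
Round 2: Proposal B 17, Proposal C 28, Proposal D 18. Proposal B eliminated.
Round 3: Proposal C 40, Proposal D 23. Proposal C has a majority (≥32).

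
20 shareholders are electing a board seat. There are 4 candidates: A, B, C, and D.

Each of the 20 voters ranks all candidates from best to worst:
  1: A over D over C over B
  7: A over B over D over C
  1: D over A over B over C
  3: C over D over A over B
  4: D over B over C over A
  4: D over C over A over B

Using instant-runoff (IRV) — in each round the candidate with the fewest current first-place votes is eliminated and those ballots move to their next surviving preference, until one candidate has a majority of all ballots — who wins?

Round 1: A 8, B 0, C 3, D 9. B eliminated.
Round 2: A 8, C 3, D 9. C eliminated.
Round 3: A 8, D 12. D has a majority (≥11).

D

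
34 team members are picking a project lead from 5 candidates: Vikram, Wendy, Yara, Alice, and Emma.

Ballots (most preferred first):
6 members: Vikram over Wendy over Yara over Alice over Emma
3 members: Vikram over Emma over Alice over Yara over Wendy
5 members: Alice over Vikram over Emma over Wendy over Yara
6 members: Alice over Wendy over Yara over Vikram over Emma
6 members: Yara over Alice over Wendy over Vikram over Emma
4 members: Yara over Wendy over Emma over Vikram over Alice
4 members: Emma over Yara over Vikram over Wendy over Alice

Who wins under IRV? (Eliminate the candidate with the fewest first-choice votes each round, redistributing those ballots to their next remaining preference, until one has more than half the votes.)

Round 1: Vikram 9, Wendy 0, Yara 10, Alice 11, Emma 4. Wendy eliminated.
Round 2: Vikram 9, Yara 10, Alice 11, Emma 4. Emma eliminated.
Round 3: Vikram 9, Yara 14, Alice 11. Vikram eliminated.
Round 4: Yara 20, Alice 14. Yara has a majority (≥18).

Yara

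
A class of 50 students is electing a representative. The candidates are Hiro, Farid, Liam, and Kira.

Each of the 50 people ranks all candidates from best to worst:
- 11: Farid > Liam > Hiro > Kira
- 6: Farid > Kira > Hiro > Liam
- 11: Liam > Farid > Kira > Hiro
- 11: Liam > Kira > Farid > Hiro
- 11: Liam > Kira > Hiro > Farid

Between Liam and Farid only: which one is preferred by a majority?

Liam

Liam is ranked above Farid on 33 ballots; Farid above Liam on 17.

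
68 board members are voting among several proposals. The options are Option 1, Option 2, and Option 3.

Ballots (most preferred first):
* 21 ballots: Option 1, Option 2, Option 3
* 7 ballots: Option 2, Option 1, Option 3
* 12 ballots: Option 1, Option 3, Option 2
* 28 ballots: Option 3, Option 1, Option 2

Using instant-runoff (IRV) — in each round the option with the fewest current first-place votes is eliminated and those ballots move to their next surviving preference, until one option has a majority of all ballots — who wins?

Option 1

Round 1: Option 1 33, Option 2 7, Option 3 28. Option 2 eliminated.
Round 2: Option 1 40, Option 3 28. Option 1 has a majority (≥35).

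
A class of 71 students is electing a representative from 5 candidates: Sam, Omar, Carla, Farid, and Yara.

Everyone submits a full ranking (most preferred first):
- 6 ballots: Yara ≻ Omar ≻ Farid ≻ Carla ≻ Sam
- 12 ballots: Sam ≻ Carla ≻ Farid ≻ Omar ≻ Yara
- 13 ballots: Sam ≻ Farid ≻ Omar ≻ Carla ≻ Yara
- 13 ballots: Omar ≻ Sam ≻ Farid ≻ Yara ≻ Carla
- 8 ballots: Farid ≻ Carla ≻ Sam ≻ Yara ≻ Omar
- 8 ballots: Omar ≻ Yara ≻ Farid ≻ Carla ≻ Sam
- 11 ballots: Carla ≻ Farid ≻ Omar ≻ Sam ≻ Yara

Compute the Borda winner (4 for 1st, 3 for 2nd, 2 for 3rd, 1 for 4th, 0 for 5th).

Sam: 6×0 + 12×4 + 13×4 + 13×3 + 8×2 + 8×0 + 11×1 = 166
Omar: 6×3 + 12×1 + 13×2 + 13×4 + 8×0 + 8×4 + 11×2 = 162
Carla: 6×1 + 12×3 + 13×1 + 13×0 + 8×3 + 8×1 + 11×4 = 131
Farid: 6×2 + 12×2 + 13×3 + 13×2 + 8×4 + 8×2 + 11×3 = 182
Yara: 6×4 + 12×0 + 13×0 + 13×1 + 8×1 + 8×3 + 11×0 = 69

Farid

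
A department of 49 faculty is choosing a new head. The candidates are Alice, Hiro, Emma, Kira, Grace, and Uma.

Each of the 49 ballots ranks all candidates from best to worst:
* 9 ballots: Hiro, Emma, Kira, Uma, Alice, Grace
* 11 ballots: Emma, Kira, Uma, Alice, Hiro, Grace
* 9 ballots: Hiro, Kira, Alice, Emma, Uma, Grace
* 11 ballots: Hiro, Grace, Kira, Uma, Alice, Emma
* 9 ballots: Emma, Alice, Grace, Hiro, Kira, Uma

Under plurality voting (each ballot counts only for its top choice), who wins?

Hiro

First-place votes: Alice 0, Hiro 29, Emma 20, Kira 0, Grace 0, Uma 0.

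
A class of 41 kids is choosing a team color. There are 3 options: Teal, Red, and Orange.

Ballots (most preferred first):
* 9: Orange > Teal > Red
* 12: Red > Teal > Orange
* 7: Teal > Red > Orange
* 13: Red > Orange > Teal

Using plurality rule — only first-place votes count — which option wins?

Red

First-place votes: Teal 7, Red 25, Orange 9.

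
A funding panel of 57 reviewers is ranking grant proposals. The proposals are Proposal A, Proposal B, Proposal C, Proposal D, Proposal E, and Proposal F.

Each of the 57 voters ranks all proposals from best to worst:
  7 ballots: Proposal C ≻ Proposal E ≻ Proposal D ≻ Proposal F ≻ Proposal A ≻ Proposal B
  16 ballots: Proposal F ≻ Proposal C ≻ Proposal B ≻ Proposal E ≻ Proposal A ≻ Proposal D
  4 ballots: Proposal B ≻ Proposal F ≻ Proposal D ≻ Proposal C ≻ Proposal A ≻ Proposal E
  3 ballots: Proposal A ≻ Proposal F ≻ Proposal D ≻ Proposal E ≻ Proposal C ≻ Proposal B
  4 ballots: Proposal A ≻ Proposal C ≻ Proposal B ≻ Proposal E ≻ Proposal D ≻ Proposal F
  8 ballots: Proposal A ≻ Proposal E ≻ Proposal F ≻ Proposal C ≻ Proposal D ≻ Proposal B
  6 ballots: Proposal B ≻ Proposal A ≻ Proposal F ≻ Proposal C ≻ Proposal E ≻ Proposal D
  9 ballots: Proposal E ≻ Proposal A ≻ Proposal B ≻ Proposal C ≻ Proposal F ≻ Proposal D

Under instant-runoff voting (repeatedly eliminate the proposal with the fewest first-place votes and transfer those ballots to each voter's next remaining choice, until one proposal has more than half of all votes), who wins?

Round 1: Proposal A 15, Proposal B 10, Proposal C 7, Proposal D 0, Proposal E 9, Proposal F 16. Proposal D eliminated.
Round 2: Proposal A 15, Proposal B 10, Proposal C 7, Proposal E 9, Proposal F 16. Proposal C eliminated.
Round 3: Proposal A 15, Proposal B 10, Proposal E 16, Proposal F 16. Proposal B eliminated.
Round 4: Proposal A 21, Proposal E 16, Proposal F 20. Proposal E eliminated.
Round 5: Proposal A 30, Proposal F 27. Proposal A has a majority (≥29).

Proposal A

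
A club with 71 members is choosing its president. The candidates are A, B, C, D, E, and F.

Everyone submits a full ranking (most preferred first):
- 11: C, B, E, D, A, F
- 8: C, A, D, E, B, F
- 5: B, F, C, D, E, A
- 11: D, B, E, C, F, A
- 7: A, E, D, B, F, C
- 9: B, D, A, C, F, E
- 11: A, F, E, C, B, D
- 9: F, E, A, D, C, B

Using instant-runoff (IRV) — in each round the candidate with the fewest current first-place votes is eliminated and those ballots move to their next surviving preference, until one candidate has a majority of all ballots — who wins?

Round 1: A 18, B 14, C 19, D 11, E 0, F 9. E eliminated.
Round 2: A 18, B 14, C 19, D 11, F 9. F eliminated.
Round 3: A 27, B 14, C 19, D 11. D eliminated.
Round 4: A 27, B 25, C 19. C eliminated.
Round 5: A 35, B 36. B has a majority (≥36).

B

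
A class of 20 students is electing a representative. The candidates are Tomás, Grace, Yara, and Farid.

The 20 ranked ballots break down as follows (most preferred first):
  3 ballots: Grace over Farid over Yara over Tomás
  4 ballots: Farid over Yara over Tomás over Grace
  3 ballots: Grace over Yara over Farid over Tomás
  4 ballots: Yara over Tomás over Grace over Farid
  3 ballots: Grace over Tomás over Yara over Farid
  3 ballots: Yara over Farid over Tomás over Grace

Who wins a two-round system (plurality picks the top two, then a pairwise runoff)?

Round 1 first-place votes: Tomás 0, Grace 9, Yara 7, Farid 4. Grace and Yara advance.
Runoff: Grace is ranked above Yara on 9 ballots, Yara above Grace on 11.

Yara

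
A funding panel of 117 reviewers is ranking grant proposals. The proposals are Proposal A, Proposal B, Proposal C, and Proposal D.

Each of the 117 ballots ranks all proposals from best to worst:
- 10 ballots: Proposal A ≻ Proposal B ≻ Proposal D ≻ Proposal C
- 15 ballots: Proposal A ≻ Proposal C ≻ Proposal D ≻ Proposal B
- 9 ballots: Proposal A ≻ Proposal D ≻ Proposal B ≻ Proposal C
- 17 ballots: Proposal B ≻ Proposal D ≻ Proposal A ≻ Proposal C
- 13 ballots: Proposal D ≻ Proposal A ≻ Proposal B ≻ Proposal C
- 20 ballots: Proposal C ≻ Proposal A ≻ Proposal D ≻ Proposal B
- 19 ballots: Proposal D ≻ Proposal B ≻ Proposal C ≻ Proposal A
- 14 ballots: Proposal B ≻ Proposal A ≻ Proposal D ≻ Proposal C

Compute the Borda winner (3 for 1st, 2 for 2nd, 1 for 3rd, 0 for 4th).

Proposal A: 10×3 + 15×3 + 9×3 + 17×1 + 13×2 + 20×2 + 19×0 + 14×2 = 213
Proposal B: 10×2 + 15×0 + 9×1 + 17×3 + 13×1 + 20×0 + 19×2 + 14×3 = 173
Proposal C: 10×0 + 15×2 + 9×0 + 17×0 + 13×0 + 20×3 + 19×1 + 14×0 = 109
Proposal D: 10×1 + 15×1 + 9×2 + 17×2 + 13×3 + 20×1 + 19×3 + 14×1 = 207

Proposal A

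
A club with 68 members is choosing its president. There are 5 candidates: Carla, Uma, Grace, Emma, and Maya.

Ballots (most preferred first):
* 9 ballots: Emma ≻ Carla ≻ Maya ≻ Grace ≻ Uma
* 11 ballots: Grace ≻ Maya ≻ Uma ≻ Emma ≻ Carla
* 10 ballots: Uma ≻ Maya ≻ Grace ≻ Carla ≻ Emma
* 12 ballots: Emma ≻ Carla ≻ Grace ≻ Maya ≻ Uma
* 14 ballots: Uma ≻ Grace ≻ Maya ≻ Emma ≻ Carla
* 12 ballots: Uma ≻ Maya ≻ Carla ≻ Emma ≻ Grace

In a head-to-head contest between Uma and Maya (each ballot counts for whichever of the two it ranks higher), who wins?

Uma

Uma is ranked above Maya on 36 ballots; Maya above Uma on 32.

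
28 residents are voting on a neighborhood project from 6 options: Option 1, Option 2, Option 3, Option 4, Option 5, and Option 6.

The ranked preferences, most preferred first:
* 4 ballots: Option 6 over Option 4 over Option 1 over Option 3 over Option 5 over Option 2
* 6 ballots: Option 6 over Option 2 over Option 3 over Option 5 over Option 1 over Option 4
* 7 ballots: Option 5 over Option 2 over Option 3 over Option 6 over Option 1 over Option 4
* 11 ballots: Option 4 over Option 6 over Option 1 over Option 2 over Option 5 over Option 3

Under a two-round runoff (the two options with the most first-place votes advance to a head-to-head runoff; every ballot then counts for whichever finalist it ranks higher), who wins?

Option 6

Round 1 first-place votes: Option 1 0, Option 2 0, Option 3 0, Option 4 11, Option 5 7, Option 6 10. Option 4 and Option 6 advance.
Runoff: Option 4 is ranked above Option 6 on 11 ballots, Option 6 above Option 4 on 17.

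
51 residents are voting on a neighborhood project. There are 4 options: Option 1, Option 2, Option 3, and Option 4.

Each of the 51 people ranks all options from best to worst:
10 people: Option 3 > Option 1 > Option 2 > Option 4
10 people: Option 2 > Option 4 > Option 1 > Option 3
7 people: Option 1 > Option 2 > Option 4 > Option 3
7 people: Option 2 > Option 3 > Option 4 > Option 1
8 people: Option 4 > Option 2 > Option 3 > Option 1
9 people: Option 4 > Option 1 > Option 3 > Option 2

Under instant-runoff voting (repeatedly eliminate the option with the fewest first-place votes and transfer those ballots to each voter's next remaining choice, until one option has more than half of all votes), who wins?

Round 1: Option 1 7, Option 2 17, Option 3 10, Option 4 17. Option 1 eliminated.
Round 2: Option 2 24, Option 3 10, Option 4 17. Option 3 eliminated.
Round 3: Option 2 34, Option 4 17. Option 2 has a majority (≥26).

Option 2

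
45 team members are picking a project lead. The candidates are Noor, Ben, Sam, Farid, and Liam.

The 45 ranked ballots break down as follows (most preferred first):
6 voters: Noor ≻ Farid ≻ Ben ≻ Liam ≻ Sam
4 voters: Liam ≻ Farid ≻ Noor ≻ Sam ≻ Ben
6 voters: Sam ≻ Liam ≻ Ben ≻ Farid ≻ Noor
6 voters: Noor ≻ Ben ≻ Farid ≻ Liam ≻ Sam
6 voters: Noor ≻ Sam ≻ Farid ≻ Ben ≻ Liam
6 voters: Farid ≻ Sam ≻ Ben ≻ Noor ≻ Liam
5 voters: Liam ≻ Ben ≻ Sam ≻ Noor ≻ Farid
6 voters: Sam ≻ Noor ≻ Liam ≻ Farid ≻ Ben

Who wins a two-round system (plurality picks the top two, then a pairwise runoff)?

Sam

Round 1 first-place votes: Noor 18, Ben 0, Sam 12, Farid 6, Liam 9. Noor and Sam advance.
Runoff: Noor is ranked above Sam on 22 ballots, Sam above Noor on 23.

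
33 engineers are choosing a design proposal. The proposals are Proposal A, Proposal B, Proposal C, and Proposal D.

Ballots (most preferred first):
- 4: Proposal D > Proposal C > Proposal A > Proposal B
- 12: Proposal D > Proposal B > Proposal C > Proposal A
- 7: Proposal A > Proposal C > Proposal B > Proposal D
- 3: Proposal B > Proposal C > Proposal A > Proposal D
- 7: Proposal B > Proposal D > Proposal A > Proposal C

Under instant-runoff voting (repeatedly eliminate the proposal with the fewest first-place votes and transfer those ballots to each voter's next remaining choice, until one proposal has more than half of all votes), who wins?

Proposal B

Round 1: Proposal A 7, Proposal B 10, Proposal C 0, Proposal D 16. Proposal C eliminated.
Round 2: Proposal A 7, Proposal B 10, Proposal D 16. Proposal A eliminated.
Round 3: Proposal B 17, Proposal D 16. Proposal B has a majority (≥17).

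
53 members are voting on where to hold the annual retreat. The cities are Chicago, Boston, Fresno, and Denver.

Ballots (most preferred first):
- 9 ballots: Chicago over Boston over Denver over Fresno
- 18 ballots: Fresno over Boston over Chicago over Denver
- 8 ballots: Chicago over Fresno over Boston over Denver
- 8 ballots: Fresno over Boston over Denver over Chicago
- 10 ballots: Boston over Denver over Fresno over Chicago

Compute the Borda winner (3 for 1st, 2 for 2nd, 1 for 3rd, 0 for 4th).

Boston

Chicago: 9×3 + 18×1 + 8×3 + 8×0 + 10×0 = 69
Boston: 9×2 + 18×2 + 8×1 + 8×2 + 10×3 = 108
Fresno: 9×0 + 18×3 + 8×2 + 8×3 + 10×1 = 104
Denver: 9×1 + 18×0 + 8×0 + 8×1 + 10×2 = 37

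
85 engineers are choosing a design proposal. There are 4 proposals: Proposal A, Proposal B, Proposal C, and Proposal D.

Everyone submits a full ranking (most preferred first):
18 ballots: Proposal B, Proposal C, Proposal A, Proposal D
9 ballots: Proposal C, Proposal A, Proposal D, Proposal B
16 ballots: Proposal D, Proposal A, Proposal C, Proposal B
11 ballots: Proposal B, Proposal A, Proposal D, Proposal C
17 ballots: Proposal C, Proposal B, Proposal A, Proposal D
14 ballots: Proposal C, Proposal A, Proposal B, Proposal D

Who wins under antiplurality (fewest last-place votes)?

Last-place votes: Proposal A 0, Proposal B 25, Proposal C 11, Proposal D 49.

Proposal A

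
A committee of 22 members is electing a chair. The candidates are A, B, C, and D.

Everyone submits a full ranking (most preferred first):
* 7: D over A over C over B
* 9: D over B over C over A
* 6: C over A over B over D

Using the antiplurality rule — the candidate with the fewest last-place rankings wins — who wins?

C

Last-place votes: A 9, B 7, C 0, D 6.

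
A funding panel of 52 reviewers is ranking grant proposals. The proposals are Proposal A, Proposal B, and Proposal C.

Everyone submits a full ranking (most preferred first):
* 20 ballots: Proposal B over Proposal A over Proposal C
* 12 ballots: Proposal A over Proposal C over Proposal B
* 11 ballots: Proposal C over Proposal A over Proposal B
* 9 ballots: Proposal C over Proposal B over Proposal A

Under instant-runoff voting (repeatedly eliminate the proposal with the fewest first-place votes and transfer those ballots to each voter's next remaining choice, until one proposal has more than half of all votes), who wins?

Proposal C

Round 1: Proposal A 12, Proposal B 20, Proposal C 20. Proposal A eliminated.
Round 2: Proposal B 20, Proposal C 32. Proposal C has a majority (≥27).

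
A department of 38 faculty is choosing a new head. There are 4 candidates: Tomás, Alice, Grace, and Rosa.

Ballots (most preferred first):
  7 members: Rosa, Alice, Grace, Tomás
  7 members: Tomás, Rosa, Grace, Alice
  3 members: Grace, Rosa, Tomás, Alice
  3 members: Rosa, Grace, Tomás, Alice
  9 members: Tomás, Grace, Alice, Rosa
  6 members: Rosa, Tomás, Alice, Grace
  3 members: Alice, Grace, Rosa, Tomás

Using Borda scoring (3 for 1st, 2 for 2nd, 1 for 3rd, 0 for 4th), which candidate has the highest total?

Tomás: 7×0 + 7×3 + 3×1 + 3×1 + 9×3 + 6×2 + 3×0 = 66
Alice: 7×2 + 7×0 + 3×0 + 3×0 + 9×1 + 6×1 + 3×3 = 38
Grace: 7×1 + 7×1 + 3×3 + 3×2 + 9×2 + 6×0 + 3×2 = 53
Rosa: 7×3 + 7×2 + 3×2 + 3×3 + 9×0 + 6×3 + 3×1 = 71

Rosa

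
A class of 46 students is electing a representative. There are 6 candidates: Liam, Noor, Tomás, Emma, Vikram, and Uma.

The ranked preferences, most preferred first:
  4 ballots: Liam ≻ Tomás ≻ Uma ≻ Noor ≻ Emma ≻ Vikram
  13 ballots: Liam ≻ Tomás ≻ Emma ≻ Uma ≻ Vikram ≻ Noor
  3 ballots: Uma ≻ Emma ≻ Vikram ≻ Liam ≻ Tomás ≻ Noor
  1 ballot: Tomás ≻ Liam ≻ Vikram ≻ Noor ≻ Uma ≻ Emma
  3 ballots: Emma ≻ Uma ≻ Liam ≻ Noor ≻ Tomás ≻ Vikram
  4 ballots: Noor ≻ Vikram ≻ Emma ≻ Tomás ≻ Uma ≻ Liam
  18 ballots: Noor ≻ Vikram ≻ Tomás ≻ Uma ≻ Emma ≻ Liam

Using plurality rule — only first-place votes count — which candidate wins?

First-place votes: Liam 17, Noor 22, Tomás 1, Emma 3, Vikram 0, Uma 3.

Noor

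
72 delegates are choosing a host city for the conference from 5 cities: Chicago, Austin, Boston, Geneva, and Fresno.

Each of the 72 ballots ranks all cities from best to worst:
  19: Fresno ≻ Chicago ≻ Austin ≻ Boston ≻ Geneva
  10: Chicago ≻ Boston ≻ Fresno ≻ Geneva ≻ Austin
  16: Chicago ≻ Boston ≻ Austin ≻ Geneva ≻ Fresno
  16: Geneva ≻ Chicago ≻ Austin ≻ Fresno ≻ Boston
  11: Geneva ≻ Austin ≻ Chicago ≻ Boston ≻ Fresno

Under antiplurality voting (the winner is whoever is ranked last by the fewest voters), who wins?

Chicago

Last-place votes: Chicago 0, Austin 10, Boston 16, Geneva 19, Fresno 27.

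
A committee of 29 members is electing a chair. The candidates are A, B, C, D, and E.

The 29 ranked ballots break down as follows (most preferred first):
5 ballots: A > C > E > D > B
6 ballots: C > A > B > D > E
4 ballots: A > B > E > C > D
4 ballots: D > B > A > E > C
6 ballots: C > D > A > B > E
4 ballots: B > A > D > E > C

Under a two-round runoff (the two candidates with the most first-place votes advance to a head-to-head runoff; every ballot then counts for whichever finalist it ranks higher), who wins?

Round 1 first-place votes: A 9, B 4, C 12, D 4, E 0. C and A advance.
Runoff: C is ranked above A on 12 ballots, A above C on 17.

A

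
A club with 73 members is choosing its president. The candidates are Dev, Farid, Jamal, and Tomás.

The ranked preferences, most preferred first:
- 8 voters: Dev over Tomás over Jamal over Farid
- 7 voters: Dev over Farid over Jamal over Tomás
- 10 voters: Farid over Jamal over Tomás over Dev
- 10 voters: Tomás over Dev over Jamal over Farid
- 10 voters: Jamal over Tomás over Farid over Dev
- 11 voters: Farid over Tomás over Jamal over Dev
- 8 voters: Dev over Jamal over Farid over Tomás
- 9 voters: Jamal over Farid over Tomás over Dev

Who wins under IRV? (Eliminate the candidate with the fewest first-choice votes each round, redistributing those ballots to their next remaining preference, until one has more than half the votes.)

Round 1: Dev 23, Farid 21, Jamal 19, Tomás 10. Tomás eliminated.
Round 2: Dev 33, Farid 21, Jamal 19. Jamal eliminated.
Round 3: Dev 33, Farid 40. Farid has a majority (≥37).

Farid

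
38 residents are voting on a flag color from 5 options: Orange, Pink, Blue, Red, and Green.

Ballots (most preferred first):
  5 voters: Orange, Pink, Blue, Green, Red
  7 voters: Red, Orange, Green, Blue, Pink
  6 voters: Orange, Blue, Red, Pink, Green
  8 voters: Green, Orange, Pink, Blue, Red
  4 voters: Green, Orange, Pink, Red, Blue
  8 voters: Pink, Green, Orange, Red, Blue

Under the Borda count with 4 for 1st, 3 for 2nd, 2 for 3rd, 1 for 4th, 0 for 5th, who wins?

Orange

Orange: 5×4 + 7×3 + 6×4 + 8×3 + 4×3 + 8×2 = 117
Pink: 5×3 + 7×0 + 6×1 + 8×2 + 4×2 + 8×4 = 77
Blue: 5×2 + 7×1 + 6×3 + 8×1 + 4×0 + 8×0 = 43
Red: 5×0 + 7×4 + 6×2 + 8×0 + 4×1 + 8×1 = 52
Green: 5×1 + 7×2 + 6×0 + 8×4 + 4×4 + 8×3 = 91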